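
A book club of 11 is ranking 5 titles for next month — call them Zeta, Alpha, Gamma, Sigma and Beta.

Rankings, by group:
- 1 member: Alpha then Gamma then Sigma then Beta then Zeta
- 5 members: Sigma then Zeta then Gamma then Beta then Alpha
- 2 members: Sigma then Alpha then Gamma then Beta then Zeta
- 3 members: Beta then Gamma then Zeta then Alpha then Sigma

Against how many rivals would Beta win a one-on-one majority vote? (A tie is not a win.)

Beta against each rival (11 members):
Beta vs Zeta: 1+2+3 = 6 for Beta, 5 for Zeta — Beta by 6–5.
Beta vs Alpha: Beta wins 8–3.
Beta vs Gamma: Gamma wins 8–3.
Beta vs Sigma: 3 for Beta, 8 for Sigma — Sigma by 8–3.
Beta beats Zeta, Alpha; loses to Gamma, Sigma — 2 pairwise wins.

2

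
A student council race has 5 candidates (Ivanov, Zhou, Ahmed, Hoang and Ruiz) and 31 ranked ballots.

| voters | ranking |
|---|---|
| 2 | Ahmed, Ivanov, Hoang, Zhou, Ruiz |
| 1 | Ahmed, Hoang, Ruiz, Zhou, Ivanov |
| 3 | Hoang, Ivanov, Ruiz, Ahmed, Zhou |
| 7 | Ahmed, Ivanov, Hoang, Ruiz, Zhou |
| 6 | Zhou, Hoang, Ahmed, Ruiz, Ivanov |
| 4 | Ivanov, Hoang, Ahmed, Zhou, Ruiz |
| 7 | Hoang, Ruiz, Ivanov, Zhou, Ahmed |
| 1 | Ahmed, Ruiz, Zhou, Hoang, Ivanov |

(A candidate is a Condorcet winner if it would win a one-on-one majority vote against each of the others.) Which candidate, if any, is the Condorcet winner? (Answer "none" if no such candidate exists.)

Hoang

Pairwise majorities:
Ivanov vs Zhou: Ivanov preferred on 2+3+7+4+7 = 23 ballots; Ivanov wins 23–8.
Ivanov vs Ahmed: 3+4+7 = 14 for Ivanov, 17 for Ahmed — Ahmed by 17–14.
Ivanov vs Hoang: 2+7+4 = 13 for Ivanov, 18 for Hoang — Hoang by 18–13.
Ivanov vs Ruiz: 16 to 15, Ivanov.
Zhou vs Ahmed: Zhou preferred on 6+7 = 13 ballots; Ahmed wins 18–13.
Zhou vs Hoang: 7 to 24, Hoang.
Zhou vs Ruiz: 2+6+4 = 12 for Zhou, 19 for Ruiz — Ruiz by 19–12.
Ahmed vs Hoang: Ahmed preferred on 2+1+7+1 = 11 ballots; Hoang wins 20–11.
Ahmed vs Ruiz: Ahmed preferred on 2+1+7+6+4+1 = 21 ballots; Ahmed wins 21–10.
Hoang vs Ruiz: Hoang is ranked higher on 30 ballots, Ruiz on 1. Hoang wins 30–1.
Hoang wins every pairwise contest, so Hoang is the Condorcet winner.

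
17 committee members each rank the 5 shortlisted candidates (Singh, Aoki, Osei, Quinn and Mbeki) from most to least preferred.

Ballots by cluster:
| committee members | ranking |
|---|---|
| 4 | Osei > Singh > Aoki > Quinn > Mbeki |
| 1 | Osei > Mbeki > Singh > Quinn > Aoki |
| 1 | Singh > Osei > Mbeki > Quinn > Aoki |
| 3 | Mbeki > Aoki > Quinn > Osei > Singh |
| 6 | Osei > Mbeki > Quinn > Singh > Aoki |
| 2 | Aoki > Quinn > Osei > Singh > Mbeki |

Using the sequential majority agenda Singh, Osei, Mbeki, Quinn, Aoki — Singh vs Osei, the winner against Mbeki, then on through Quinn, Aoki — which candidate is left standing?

Osei

Round 1: Singh vs Osei — 1–16, Osei advances.
Round 2: Osei vs Mbeki — 14–3, Osei advances.
Round 3: Osei vs Quinn — 12–5, Osei advances.
Round 4: Osei vs Aoki — 12–5, Osei advances.
The agenda winner is Osei.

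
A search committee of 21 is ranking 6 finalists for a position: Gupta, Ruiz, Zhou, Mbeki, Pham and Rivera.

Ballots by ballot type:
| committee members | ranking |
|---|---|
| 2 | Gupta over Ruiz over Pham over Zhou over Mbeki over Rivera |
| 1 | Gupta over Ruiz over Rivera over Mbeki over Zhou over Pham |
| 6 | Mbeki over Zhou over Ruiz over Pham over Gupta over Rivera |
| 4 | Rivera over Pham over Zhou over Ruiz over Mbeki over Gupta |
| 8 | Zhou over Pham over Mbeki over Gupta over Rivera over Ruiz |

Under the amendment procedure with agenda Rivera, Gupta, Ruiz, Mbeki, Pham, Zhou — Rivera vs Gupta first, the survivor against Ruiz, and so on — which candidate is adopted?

Zhou

Round 1: Rivera vs Gupta — 4–17, Gupta advances.
Round 2: Gupta vs Ruiz — 11–10, Gupta advances.
Round 3: Gupta vs Mbeki — 3–18, Mbeki advances.
Round 4: Mbeki vs Pham — 7–14, Pham advances.
Round 5: Pham vs Zhou — 6–15, Zhou advances.
The agenda winner is Zhou.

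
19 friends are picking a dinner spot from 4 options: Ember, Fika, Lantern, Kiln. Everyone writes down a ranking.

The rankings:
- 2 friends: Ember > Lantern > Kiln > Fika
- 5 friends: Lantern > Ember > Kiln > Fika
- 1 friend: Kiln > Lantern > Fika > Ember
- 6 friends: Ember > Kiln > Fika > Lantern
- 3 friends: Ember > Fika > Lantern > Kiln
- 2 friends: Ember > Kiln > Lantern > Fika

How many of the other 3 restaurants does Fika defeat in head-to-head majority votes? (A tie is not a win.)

0

Fika against each rival (19 friends):
Fika vs Ember: 1 for Fika, 18 for Ember — Ember by 18–1.
Fika vs Lantern: 6+3 = 9 for Fika, 10 for Lantern — Lantern by 10–9.
Fika–Kiln: Kiln 16–3.
Fika beats no one; loses to Ember, Lantern, Kiln — 0 pairwise wins.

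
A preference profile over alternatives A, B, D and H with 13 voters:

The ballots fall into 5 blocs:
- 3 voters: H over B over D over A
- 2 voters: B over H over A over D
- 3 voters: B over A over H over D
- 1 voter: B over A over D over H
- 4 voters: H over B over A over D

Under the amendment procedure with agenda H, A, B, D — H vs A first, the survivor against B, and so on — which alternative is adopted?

H

Round 1: H vs A — 9–4, H advances.
Round 2: H vs B — 7–6, H advances.
Round 3: H vs D — 12–1, H advances.
The agenda winner is H.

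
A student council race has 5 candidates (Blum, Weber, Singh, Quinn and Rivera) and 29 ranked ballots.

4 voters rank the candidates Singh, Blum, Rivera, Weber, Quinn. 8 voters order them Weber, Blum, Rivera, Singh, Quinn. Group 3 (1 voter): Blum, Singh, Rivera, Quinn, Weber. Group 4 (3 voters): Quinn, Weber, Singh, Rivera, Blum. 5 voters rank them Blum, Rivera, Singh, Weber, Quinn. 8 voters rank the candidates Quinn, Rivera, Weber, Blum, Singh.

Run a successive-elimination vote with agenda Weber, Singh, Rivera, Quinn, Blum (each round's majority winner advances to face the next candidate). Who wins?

Round 1: Weber vs Singh — 19–10, Weber advances.
Round 2: Weber vs Rivera — 11–18, Rivera advances.
Round 3: Rivera vs Quinn — 18–11, Rivera advances.
Round 4: Rivera vs Blum — 11–18, Blum advances.
The agenda winner is Blum.

Blum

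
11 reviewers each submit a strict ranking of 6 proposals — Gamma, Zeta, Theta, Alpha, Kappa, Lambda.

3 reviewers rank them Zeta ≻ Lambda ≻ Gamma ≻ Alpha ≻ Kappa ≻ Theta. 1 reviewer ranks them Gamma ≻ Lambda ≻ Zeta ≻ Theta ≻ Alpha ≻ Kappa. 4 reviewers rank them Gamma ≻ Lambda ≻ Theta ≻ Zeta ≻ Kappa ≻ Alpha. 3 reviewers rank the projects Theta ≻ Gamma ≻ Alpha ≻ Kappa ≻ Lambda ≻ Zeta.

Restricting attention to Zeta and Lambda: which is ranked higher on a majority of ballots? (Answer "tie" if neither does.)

Lambda

Ballots ranking Zeta above Lambda: 3.
Ballots ranking Lambda above Zeta: 11 − 3 = 8.
Lambda wins the head-to-head 8–3.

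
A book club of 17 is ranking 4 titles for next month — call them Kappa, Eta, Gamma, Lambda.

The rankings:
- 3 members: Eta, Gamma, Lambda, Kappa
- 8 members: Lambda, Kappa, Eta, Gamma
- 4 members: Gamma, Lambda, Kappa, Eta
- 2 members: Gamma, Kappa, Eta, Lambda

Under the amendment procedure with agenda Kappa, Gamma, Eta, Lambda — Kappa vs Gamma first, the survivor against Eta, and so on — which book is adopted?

Round 1: Kappa vs Gamma — 8–9, Gamma advances.
Round 2: Gamma vs Eta — 6–11, Eta advances.
Round 3: Eta vs Lambda — 5–12, Lambda advances.
Lambda survives the agenda.

Lambda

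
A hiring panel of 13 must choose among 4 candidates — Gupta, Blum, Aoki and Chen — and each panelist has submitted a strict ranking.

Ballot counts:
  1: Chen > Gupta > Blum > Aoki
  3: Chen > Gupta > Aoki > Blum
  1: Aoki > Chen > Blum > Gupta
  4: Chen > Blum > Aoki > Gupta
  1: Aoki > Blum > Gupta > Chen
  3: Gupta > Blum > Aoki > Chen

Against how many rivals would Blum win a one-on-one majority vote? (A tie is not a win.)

1

Blum against each rival (13 committee members):
Blum vs Gupta: Blum preferred on 1+4+1 = 6 ballots; Gupta wins 7–6.
Blum vs Aoki: 8 to 5, Blum.
Blum vs Chen: 1+3 = 4 for Blum, 9 for Chen — Chen by 9–4.
Blum beats Aoki; loses to Gupta, Chen — 1 pairwise win.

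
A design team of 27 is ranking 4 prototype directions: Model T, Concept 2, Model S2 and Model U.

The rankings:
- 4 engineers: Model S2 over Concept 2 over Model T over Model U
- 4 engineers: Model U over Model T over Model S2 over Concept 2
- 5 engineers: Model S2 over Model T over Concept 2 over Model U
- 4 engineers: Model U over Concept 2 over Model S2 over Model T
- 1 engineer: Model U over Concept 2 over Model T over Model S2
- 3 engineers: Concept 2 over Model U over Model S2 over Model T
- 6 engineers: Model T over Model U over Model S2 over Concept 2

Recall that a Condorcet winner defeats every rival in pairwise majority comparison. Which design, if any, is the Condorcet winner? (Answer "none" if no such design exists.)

none

Pairwise majorities:
Model T vs Concept 2: Model T preferred on 4+5+6 = 15 ballots; Model T wins 15–12.
Model T vs Model S2: Model T preferred on 4+1+6 = 11 ballots; Model S2 wins 16–11.
Model T vs Model U: 15 to 12, Model T.
Concept 2 vs Model S2: 4+1+3 = 8 for Concept 2, 19 for Model S2 — Model S2 by 19–8.
Concept 2 vs Model U: Concept 2 is ranked higher on 4+5+3 = 12 ballots, Model U on 15. Model U wins 15–12.
Model S2 vs Model U: Model S2 is ranked higher on 4+5 = 9 ballots, Model U on 18. Model U wins 18–9.
No design is unbeaten: Model T loses to Model S2; Concept 2 loses to Model T; Model S2 loses to Model U; Model U loses to Model T. In particular Model T → Model U → Model S2 → Model T is a majority cycle — no Condorcet winner exists.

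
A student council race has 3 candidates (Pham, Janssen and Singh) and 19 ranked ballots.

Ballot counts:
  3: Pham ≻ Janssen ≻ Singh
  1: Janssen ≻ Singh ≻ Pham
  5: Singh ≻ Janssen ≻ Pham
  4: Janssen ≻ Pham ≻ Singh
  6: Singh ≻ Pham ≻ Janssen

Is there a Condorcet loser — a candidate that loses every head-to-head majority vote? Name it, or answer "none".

Head-to-head results (19 voters):
Pham vs Janssen: 3+6 = 9 for Pham, 10 for Janssen — Janssen by 10–9.
Pham vs Singh: Pham is ranked higher on 3+4 = 7 ballots, Singh on 12. Singh wins 12–7.
Janssen–Singh: Singh 11–8.
Pham loses to every other candidate — it is the Condorcet loser.

Pham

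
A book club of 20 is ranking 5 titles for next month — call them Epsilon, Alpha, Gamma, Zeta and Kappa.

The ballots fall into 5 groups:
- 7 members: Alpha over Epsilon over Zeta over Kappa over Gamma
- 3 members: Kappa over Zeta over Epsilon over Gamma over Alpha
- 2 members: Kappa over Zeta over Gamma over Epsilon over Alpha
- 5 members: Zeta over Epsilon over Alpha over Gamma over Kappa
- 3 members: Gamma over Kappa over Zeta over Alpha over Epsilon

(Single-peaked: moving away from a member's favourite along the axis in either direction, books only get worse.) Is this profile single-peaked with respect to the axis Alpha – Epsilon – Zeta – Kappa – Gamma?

Axis positions: Alpha=1, Epsilon=2, Zeta=3, Kappa=4, Gamma=5.
Group 1 (peak Alpha at position 1): ranking walks positions 1-2-3-4-5, expanding outward from the peak — single-peaked.
Group 2 (peak Kappa at position 4): ranking walks positions 4-3-2-5-1, expanding outward from the peak — single-peaked.
Group 3 (peak Kappa at position 4): ranking walks positions 4-3-5-2-1, expanding outward from the peak — single-peaked.
Group 4: ranking walks positions 3-2-1-5-4; Gamma is ranked above Kappa even though Kappa lies between Gamma and the peak Zeta on the axis — preferences dip and rise again. Not single-peaked.
Group 5: ranking walks positions 5-4-3-1-2; Alpha is ranked above Epsilon even though Epsilon lies between Alpha and the peak Gamma on the axis — preferences dip and rise again. Not single-peaked.
Group 4 violates single-peakedness, so the profile is not single-peaked on this axis.

no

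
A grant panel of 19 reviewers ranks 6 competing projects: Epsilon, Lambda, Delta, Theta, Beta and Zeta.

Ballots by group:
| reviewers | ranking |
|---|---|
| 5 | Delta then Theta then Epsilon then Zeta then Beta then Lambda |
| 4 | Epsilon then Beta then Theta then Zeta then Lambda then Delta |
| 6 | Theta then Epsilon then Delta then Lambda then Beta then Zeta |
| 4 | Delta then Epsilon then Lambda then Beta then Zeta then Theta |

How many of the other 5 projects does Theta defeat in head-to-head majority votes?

Theta against each rival (19 reviewers):
Theta vs Epsilon: Theta is ranked higher on 5+6 = 11 ballots, Epsilon on 8. Theta wins 11–8.
Theta vs Lambda: Theta wins 15–4.
Theta vs Delta: Theta is ranked higher on 4+6 = 10 ballots, Delta on 9. Theta wins 10–9.
Theta vs Beta: Theta, 11–8.
Theta vs Zeta: 5+4+6 = 15 for Theta, 4 for Zeta — Theta by 15–4.
Theta beats Epsilon, Lambda, Delta, Beta, Zeta — 5 pairwise wins.

5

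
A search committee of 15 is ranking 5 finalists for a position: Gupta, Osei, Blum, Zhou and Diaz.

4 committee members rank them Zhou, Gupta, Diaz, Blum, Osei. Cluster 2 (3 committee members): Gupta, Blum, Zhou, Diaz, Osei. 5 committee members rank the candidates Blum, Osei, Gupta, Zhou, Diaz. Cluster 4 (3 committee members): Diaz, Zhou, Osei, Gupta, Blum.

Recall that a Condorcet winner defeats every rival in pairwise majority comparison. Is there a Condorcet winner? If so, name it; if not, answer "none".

Check each pair by majority over 15 ballots:
Gupta vs Osei: Osei wins 8–7.
Gupta vs Blum: 4+3+3 = 10 for Gupta, 5 for Blum — Gupta by 10–5.
Gupta–Zhou: Gupta 8–7.
Gupta vs Diaz: 4+3+5 = 12 for Gupta, 3 for Diaz — Gupta by 12–3.
Osei–Blum: Blum 12–3.
Osei–Zhou: Zhou 10–5.
Osei vs Diaz: Diaz wins 10–5.
Blum vs Zhou: Blum preferred on 3+5 = 8 ballots; Blum wins 8–7.
Blum vs Diaz: Blum wins 8–7.
Zhou vs Diaz: Zhou is ranked higher on 4+3+5 = 12 ballots, Diaz on 3. Zhou wins 12–3.
Every candidate loses at least once (Gupta loses to Osei; Osei loses to Blum; Blum loses to Gupta; Zhou loses to Gupta; Diaz loses to Gupta). The majority relation contains the cycle Gupta beats Blum beats Osei beats Gupta, so there is no Condorcet winner.

none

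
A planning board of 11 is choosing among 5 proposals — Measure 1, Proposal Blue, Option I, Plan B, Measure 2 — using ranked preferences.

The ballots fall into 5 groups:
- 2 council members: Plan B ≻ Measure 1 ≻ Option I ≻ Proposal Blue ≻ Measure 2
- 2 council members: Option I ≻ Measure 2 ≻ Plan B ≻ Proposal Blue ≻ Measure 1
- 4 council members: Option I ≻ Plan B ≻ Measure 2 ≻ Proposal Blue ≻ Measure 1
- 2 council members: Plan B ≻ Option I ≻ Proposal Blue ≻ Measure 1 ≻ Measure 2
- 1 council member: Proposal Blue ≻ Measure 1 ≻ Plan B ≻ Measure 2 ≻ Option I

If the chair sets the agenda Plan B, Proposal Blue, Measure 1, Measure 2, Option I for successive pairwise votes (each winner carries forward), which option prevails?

Option I

Round 1: Plan B vs Proposal Blue — 10–1, Plan B advances.
Round 2: Plan B vs Measure 1 — 10–1, Plan B advances.
Round 3: Plan B vs Measure 2 — 9–2, Plan B advances.
Round 4: Plan B vs Option I — 5–6, Option I advances.
Option I survives the agenda.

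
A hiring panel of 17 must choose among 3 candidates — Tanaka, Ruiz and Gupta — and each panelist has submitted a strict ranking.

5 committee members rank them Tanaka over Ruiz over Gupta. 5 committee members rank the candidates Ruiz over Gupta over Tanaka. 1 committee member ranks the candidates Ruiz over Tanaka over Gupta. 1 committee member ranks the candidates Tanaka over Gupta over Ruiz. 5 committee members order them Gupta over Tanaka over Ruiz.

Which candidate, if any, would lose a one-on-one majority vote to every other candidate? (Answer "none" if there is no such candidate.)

Head-to-head results (17 committee members):
Tanaka vs Ruiz: Tanaka wins 11–6.
Tanaka vs Gupta: Gupta wins 10–7.
Ruiz–Gupta: Ruiz 11–6.
No candidate is winless: Tanaka beats Ruiz; Ruiz beats Gupta; Gupta beats Tanaka. There is no Condorcet loser.

none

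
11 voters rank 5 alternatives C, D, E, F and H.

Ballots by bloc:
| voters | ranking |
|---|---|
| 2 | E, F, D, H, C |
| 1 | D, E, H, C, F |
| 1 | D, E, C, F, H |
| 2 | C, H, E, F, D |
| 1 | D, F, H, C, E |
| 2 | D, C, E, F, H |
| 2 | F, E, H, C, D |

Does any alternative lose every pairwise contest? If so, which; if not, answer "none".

Pairwise majorities:
C vs D: C preferred on 2+2 = 4 ballots; D wins 7–4.
C vs E: E, 6–5.
C vs F: C wins 6–5.
C vs H: 5 to 6, H.
D vs E: E wins 6–5.
D vs F: D is ranked higher on 1+1+1+2 = 5 ballots, F on 6. F wins 6–5.
D vs H: D wins 7–4.
E vs F: 2+1+1+2+2 = 8 for E, 3 for F — E by 8–3.
E vs H: E wins 8–3.
F–H: F 8–3.
Every alternative wins at least one matchup (C beats F; D beats C; E beats C; F beats D; H beats C), so there is no Condorcet loser.

none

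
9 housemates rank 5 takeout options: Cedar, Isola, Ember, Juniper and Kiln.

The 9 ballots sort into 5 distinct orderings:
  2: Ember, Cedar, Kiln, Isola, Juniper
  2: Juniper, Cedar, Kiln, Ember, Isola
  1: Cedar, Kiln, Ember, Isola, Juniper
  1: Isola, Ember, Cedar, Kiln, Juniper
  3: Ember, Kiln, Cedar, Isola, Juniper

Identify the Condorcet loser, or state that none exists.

Juniper

Head-to-head results (9 friends):
Cedar vs Isola: Cedar, 8–1.
Cedar vs Ember: Ember, 6–3.
Cedar vs Juniper: Cedar is ranked higher on 2+1+1+3 = 7 ballots, Juniper on 2. Cedar wins 7–2.
Cedar vs Kiln: 2+2+1+1 = 6 for Cedar, 3 for Kiln — Cedar by 6–3.
Isola–Ember: Ember 8–1.
Isola–Juniper: Isola 7–2.
Isola vs Kiln: 1 to 8, Kiln.
Ember–Juniper: Ember 7–2.
Ember–Kiln: Ember 6–3.
Juniper vs Kiln: Juniper preferred on 2 ballots; Kiln wins 7–2.
Only Juniper has no wins; Juniper is the Condorcet loser.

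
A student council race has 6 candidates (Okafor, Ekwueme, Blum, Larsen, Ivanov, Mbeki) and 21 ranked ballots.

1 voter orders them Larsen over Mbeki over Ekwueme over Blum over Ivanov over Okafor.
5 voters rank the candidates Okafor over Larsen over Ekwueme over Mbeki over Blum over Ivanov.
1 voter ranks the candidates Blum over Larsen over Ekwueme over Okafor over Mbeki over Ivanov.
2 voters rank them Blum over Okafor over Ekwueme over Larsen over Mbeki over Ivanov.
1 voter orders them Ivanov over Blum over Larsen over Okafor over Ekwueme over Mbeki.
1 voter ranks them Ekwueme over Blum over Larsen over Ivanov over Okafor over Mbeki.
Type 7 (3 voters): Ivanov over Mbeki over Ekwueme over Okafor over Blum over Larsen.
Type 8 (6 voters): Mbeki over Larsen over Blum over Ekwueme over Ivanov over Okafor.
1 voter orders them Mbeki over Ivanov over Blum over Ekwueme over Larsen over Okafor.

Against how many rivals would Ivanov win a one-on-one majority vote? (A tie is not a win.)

1

Ivanov against each rival (21 voters):
Ivanov vs Okafor: 13 to 8, Ivanov.
Ivanov vs Ekwueme: Ekwueme wins 16–5.
Ivanov–Blum: Blum 16–5.
Ivanov vs Larsen: 1+3+1 = 5 for Ivanov, 16 for Larsen — Larsen by 16–5.
Ivanov vs Mbeki: Mbeki wins 16–5.
Ivanov beats Okafor; loses to Ekwueme, Blum, Larsen, Mbeki — 1 pairwise win.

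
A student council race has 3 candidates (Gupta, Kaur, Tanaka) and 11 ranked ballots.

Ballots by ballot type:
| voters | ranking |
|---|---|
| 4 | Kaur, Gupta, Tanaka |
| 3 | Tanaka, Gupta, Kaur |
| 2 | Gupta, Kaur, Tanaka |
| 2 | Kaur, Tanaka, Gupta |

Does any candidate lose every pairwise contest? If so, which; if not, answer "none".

Pairwise majorities:
Gupta vs Kaur: 3+2 = 5 for Gupta, 6 for Kaur — Kaur by 6–5.
Gupta vs Tanaka: 6 to 5, Gupta.
Kaur vs Tanaka: 4+2+2 = 8 for Kaur, 3 for Tanaka — Kaur by 8–3.
Tanaka is beaten in every head-to-head and is the Condorcet loser.

Tanaka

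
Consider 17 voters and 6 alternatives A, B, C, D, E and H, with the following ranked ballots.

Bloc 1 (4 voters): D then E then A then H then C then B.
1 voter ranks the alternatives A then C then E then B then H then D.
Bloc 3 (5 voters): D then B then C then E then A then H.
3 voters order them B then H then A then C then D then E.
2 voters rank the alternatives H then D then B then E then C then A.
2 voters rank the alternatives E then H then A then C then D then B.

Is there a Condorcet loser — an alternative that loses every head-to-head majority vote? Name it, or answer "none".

Head-to-head results (17 voters):
A vs B: B, 10–7.
A vs C: A wins 10–7.
A vs D: 6 to 11, D.
A vs E: 1+3 = 4 for A, 13 for E — E by 13–4.
A vs H: A is ranked higher on 4+1+5 = 10 ballots, H on 7. A wins 10–7.
B–C: B 10–7.
B vs D: D wins 13–4.
B vs E: B preferred on 5+3+2 = 10 ballots; B wins 10–7.
B vs H: B is ranked higher on 1+5+3 = 9 ballots, H on 8. B wins 9–8.
C vs D: D wins 11–6.
C vs E: 9 to 8, C.
C vs H: 6 to 11, H.
D–E: D 14–3.
D vs H: D preferred on 4+5 = 9 ballots; D wins 9–8.
E vs H: E wins 12–5.
No alternative is winless: A beats C; B beats A; C beats E; D beats A; E beats A; H beats C. There is no Condorcet loser.

none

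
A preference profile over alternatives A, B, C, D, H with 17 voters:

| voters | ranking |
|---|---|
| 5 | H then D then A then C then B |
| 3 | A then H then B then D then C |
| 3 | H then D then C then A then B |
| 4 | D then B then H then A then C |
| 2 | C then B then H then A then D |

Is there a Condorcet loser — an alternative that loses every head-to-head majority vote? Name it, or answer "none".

Head-to-head results (17 voters):
A vs B: A preferred on 5+3+3 = 11 ballots; A wins 11–6.
A vs C: A wins 12–5.
A–D: D 12–5.
A vs H: H, 14–3.
B vs C: B is ranked higher on 3+4 = 7 ballots, C on 10. C wins 10–7.
B vs D: D wins 12–5.
B vs H: 6 to 11, H.
C–D: D 15–2.
C vs H: H, 15–2.
D–H: H 13–4.
Only B has no wins; B is the Condorcet loser.

B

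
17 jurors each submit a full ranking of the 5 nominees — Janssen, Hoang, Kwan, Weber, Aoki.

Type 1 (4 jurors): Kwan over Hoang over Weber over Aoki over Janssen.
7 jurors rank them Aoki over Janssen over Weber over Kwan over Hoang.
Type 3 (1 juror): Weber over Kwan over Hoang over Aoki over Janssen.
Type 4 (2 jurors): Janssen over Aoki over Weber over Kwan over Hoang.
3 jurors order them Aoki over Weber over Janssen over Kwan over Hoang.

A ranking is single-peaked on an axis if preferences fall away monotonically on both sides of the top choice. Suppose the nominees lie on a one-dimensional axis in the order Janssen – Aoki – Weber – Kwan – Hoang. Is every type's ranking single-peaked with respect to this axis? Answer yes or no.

yes

Axis positions: Janssen=1, Aoki=2, Weber=3, Kwan=4, Hoang=5.
Type 1 (peak Kwan at position 4): ranking walks positions 4-5-3-2-1, expanding outward from the peak — single-peaked.
Type 2 (peak Aoki at position 2): ranking walks positions 2-1-3-4-5, expanding outward from the peak — single-peaked.
Type 3 (peak Weber at position 3): ranking walks positions 3-4-5-2-1, expanding outward from the peak — single-peaked.
Type 4 (peak Janssen at position 1): ranking walks positions 1-2-3-4-5, expanding outward from the peak — single-peaked.
Type 5 (peak Aoki at position 2): ranking walks positions 2-3-1-4-5, expanding outward from the peak — single-peaked.
Every ranking is single-peaked on this axis.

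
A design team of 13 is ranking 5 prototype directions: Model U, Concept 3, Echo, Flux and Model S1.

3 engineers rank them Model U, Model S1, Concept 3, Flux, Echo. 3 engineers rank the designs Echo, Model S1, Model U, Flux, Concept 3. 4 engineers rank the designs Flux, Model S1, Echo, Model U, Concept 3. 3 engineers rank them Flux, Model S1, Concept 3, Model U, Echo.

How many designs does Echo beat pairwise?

Echo against each rival (13 engineers):
Echo vs Model U: 3+4 = 7 for Echo, 6 for Model U — Echo by 7–6.
Echo vs Concept 3: Echo, 7–6.
Echo vs Flux: Flux, 10–3.
Echo vs Model S1: Echo preferred on 3 ballots; Model S1 wins 10–3.
Echo beats Model U, Concept 3; loses to Flux, Model S1 — 2 pairwise wins.

2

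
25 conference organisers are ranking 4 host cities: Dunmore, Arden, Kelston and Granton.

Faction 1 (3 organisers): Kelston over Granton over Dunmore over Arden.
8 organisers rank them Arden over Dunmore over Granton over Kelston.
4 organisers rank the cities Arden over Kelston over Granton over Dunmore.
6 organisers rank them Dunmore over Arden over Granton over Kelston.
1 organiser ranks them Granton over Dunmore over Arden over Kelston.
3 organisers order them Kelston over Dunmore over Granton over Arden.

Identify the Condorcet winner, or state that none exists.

Dunmore

Pairwise majorities:
Dunmore vs Arden: Dunmore wins 13–12.
Dunmore–Kelston: Dunmore 15–10.
Dunmore vs Granton: Dunmore, 17–8.
Arden vs Kelston: Arden is ranked higher on 8+4+6+1 = 19 ballots, Kelston on 6. Arden wins 19–6.
Arden vs Granton: Arden, 18–7.
Kelston vs Granton: 3+4+3 = 10 for Kelston, 15 for Granton — Granton by 15–10.
Dunmore beats each of Arden, Kelston, Granton — Dunmore is the Condorcet winner.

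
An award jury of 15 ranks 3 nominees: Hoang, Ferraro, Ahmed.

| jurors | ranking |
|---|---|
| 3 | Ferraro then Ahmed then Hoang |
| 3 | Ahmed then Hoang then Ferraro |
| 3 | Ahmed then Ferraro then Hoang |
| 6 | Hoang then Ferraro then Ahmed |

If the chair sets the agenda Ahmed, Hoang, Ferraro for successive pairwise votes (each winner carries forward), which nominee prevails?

Round 1: Ahmed vs Hoang — 9–6, Ahmed advances.
Round 2: Ahmed vs Ferraro — 6–9, Ferraro advances.
Ferraro survives the agenda.

Ferraro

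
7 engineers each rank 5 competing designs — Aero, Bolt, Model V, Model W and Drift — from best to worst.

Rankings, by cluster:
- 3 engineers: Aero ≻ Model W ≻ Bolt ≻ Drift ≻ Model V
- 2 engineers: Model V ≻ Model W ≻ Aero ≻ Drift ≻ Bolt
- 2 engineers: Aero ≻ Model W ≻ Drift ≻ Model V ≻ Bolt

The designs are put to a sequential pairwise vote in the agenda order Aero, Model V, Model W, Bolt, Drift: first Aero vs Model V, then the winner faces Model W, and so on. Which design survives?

Aero

Round 1: Aero vs Model V — 5–2, Aero advances.
Round 2: Aero vs Model W — 5–2, Aero advances.
Round 3: Aero vs Bolt — 7–0, Aero advances.
Round 4: Aero vs Drift — 7–0, Aero advances.
The agenda winner is Aero.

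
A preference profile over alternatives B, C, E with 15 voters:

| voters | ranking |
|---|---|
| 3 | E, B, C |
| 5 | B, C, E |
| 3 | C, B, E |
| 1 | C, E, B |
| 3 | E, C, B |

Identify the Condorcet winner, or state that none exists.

Head-to-head results (15 voters):
B vs C: B, 8–7.
B–E: B 8–7.
C vs E: 5+3+1 = 9 for C, 6 for E — C by 9–6.
B beats each of C, E — B is the Condorcet winner.

B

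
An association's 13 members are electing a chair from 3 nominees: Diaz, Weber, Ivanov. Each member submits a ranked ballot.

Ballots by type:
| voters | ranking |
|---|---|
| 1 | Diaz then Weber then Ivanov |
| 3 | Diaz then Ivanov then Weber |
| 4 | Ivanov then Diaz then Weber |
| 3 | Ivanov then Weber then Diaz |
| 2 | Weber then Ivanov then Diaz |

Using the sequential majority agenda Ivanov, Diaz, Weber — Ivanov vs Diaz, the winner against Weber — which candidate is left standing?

Round 1: Ivanov vs Diaz — 9–4, Ivanov advances.
Round 2: Ivanov vs Weber — 10–3, Ivanov advances.
The agenda winner is Ivanov.

Ivanov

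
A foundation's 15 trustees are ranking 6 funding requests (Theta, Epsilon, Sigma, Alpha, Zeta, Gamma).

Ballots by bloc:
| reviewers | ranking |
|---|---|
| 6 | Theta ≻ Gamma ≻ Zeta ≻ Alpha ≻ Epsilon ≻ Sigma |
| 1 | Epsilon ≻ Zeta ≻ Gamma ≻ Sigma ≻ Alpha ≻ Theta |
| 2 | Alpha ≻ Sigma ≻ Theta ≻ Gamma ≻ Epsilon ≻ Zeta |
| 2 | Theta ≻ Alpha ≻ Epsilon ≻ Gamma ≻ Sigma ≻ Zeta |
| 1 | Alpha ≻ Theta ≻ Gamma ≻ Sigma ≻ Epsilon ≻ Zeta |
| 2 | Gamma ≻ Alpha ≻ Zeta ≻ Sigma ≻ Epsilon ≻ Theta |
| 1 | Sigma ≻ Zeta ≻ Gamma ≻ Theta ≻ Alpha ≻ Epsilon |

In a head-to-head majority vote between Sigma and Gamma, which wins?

Gamma

Ballots ranking Sigma above Gamma: 2 + 1 = 3.
Ballots ranking Gamma above Sigma: 15 − 3 = 12.
Gamma wins the head-to-head 12–3.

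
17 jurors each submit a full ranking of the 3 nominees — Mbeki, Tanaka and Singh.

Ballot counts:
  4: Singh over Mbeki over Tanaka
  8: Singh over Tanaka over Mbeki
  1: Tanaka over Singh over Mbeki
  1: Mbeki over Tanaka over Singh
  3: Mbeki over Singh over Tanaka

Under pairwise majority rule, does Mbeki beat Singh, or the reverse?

Singh

Ballots ranking Mbeki above Singh: 1 + 3 = 4.
Ballots ranking Singh above Mbeki: 17 − 4 = 13.
Singh wins the head-to-head 13–4.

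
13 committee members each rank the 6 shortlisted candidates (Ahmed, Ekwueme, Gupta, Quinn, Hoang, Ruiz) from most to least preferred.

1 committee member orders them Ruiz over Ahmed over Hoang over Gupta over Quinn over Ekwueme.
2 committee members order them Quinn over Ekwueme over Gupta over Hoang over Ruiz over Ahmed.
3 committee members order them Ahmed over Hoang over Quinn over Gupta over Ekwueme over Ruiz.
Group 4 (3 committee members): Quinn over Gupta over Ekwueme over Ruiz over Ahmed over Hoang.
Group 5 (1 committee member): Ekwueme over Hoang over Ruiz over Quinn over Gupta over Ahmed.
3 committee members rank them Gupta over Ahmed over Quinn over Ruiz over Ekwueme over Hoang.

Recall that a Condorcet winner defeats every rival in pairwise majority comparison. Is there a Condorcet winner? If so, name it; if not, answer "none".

Head-to-head results (13 committee members):
Ahmed vs Ekwueme: Ahmed wins 7–6.
Ahmed vs Gupta: Gupta, 9–4.
Ahmed vs Quinn: Ahmed wins 7–6.
Ahmed vs Hoang: Ahmed wins 10–3.
Ahmed–Ruiz: Ruiz 7–6.
Ekwueme–Gupta: Gupta 10–3.
Ekwueme vs Quinn: Quinn, 12–1.
Ekwueme–Hoang: Ekwueme 9–4.
Ekwueme vs Ruiz: Ekwueme, 9–4.
Gupta–Quinn: Quinn 9–4.
Gupta vs Hoang: Gupta, 8–5.
Gupta vs Ruiz: Gupta, 11–2.
Quinn–Hoang: Quinn 8–5.
Quinn vs Ruiz: Quinn, 11–2.
Hoang–Ruiz: Ruiz 7–6.
No candidate is unbeaten: Ahmed loses to Gupta; Ekwueme loses to Ahmed; Gupta loses to Quinn; Quinn loses to Ahmed; Hoang loses to Ahmed; Ruiz loses to Ekwueme. In particular Ahmed beats Ekwueme beats Ruiz beats Ahmed is a majority cycle — no Condorcet winner exists.

none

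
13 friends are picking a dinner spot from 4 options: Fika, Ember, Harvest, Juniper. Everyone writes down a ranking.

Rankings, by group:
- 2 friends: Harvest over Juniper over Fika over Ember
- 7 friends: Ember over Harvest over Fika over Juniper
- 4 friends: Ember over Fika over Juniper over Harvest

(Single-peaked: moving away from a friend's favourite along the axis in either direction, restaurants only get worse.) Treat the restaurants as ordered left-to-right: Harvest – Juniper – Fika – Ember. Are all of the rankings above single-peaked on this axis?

Axis positions: Harvest=1, Juniper=2, Fika=3, Ember=4.
Group 1 (peak Harvest at position 1): ranking walks positions 1-2-3-4, expanding outward from the peak — single-peaked.
Group 2: ranking walks positions 4-1-3-2; Harvest is ranked above Fika even though Fika lies between Harvest and the peak Ember on the axis — preferences dip and rise again. Not single-peaked.
Group 3 (peak Ember at position 4): ranking walks positions 4-3-2-1, expanding outward from the peak — single-peaked.
Group 2 violates single-peakedness, so the profile is not single-peaked on this axis.

no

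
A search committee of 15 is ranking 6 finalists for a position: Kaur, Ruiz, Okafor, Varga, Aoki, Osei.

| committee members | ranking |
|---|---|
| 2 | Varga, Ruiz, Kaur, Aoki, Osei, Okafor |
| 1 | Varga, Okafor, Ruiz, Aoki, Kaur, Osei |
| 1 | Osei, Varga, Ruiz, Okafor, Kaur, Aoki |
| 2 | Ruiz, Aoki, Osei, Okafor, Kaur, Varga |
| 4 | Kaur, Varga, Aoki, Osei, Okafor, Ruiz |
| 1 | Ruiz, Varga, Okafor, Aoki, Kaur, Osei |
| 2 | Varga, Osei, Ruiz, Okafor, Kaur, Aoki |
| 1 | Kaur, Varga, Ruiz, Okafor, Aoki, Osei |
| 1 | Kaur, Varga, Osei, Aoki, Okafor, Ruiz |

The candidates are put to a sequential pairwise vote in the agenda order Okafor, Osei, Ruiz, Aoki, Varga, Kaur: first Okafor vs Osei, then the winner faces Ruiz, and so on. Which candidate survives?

Round 1: Okafor vs Osei — 3–12, Osei advances.
Round 2: Osei vs Ruiz — 8–7, Osei advances.
Round 3: Osei vs Aoki — 4–11, Aoki advances.
Round 4: Aoki vs Varga — 2–13, Varga advances.
Round 5: Varga vs Kaur — 7–8, Kaur advances.
The agenda winner is Kaur.

Kaur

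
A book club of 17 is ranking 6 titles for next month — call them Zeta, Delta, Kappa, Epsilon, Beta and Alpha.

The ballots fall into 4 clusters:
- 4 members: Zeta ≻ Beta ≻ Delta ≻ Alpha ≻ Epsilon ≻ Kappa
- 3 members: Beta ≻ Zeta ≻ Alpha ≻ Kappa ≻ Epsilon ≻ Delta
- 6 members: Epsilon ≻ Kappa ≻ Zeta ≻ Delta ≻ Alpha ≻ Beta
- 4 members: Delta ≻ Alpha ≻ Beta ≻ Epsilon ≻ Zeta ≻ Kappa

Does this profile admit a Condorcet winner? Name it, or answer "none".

none

Check each pair by majority over 17 ballots:
Zeta vs Delta: Zeta wins 13–4.
Zeta vs Kappa: Zeta wins 11–6.
Zeta–Epsilon: Epsilon 10–7.
Zeta–Beta: Zeta 10–7.
Zeta vs Alpha: Zeta wins 13–4.
Delta vs Kappa: Kappa, 9–8.
Delta–Epsilon: Epsilon 9–8.
Delta vs Beta: Delta wins 10–7.
Delta–Alpha: Delta 14–3.
Kappa vs Epsilon: Epsilon, 14–3.
Kappa vs Beta: Beta wins 11–6.
Kappa vs Alpha: Alpha, 11–6.
Epsilon vs Beta: Beta, 11–6.
Epsilon vs Alpha: Alpha, 11–6.
Beta vs Alpha: Alpha wins 10–7.
No book is unbeaten: Zeta loses to Epsilon; Delta loses to Zeta; Kappa loses to Zeta; Epsilon loses to Beta; Beta loses to Zeta; Alpha loses to Zeta. In particular Zeta → Beta → Epsilon → Zeta is a majority cycle — no Condorcet winner exists.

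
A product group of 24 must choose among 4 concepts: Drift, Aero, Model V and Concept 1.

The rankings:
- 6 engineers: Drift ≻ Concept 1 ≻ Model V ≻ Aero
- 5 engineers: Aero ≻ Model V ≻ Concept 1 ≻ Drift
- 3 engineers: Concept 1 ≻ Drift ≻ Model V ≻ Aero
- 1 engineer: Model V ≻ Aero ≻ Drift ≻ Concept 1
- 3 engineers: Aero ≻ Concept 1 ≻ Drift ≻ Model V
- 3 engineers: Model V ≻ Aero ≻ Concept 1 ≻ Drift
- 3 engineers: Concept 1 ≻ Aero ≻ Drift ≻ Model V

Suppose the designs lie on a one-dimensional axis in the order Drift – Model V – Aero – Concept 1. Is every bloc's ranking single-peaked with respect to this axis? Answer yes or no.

no

Axis positions: Drift=1, Model V=2, Aero=3, Concept 1=4.
Bloc 1: ranking walks positions 1-4-2-3; Concept 1 is ranked above Model V even though Model V lies between Concept 1 and the peak Drift on the axis — preferences dip and rise again. Not single-peaked.
Bloc 2 (peak Aero at position 3): ranking walks positions 3-2-4-1, expanding outward from the peak — single-peaked.
Bloc 3: ranking walks positions 4-1-2-3; Drift is ranked above Aero even though Aero lies between Drift and the peak Concept 1 on the axis — preferences dip and rise again. Not single-peaked.
Bloc 4 (peak Model V at position 2): ranking walks positions 2-3-1-4, expanding outward from the peak — single-peaked.
Bloc 5: ranking walks positions 3-4-1-2; Drift is ranked above Model V even though Model V lies between Drift and the peak Aero on the axis — preferences dip and rise again. Not single-peaked.
Bloc 6 (peak Model V at position 2): ranking walks positions 2-3-4-1, expanding outward from the peak — single-peaked.
Bloc 7: ranking walks positions 4-3-1-2; Drift is ranked above Model V even though Model V lies between Drift and the peak Concept 1 on the axis — preferences dip and rise again. Not single-peaked.
Bloc 1 violates single-peakedness, so the profile is not single-peaked on this axis.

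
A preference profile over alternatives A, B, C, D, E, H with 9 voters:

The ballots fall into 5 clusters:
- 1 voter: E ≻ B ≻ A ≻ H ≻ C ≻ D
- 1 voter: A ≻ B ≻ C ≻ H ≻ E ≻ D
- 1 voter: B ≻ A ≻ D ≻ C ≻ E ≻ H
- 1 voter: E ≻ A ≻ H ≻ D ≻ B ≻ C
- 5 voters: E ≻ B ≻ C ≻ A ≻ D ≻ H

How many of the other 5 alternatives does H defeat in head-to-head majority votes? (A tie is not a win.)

0

H against each rival (9 voters):
H vs A: 0 to 9, A.
H vs B: B, 8–1.
H vs C: 2 to 7, C.
H vs D: D, 6–3.
H vs E: H is ranked higher on 1 ballot, E on 8. E wins 8–1.
H beats no one; loses to A, B, C, D, E — 0 pairwise wins.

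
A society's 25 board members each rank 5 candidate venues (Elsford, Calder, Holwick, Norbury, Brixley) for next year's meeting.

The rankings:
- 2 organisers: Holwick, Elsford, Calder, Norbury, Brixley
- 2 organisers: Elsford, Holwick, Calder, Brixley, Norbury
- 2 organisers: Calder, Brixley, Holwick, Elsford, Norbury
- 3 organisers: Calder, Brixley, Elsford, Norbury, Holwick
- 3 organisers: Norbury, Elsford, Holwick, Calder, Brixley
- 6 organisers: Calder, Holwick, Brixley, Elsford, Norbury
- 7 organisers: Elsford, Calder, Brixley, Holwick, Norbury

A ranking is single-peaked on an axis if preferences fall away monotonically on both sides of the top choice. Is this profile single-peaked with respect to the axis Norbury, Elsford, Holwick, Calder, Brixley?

Axis positions: Norbury=1, Elsford=2, Holwick=3, Calder=4, Brixley=5.
Cluster 1 (peak Holwick at position 3): ranking walks positions 3-2-4-1-5, expanding outward from the peak — single-peaked.
Cluster 2 (peak Elsford at position 2): ranking walks positions 2-3-4-5-1, expanding outward from the peak — single-peaked.
Cluster 3 (peak Calder at position 4): ranking walks positions 4-5-3-2-1, expanding outward from the peak — single-peaked.
Cluster 4: ranking walks positions 4-5-2-1-3; Elsford is ranked above Holwick even though Holwick lies between Elsford and the peak Calder on the axis — preferences dip and rise again. Not single-peaked.
Cluster 5 (peak Norbury at position 1): ranking walks positions 1-2-3-4-5, expanding outward from the peak — single-peaked.
Cluster 6 (peak Calder at position 4): ranking walks positions 4-3-5-2-1, expanding outward from the peak — single-peaked.
Cluster 7: ranking walks positions 2-4-5-3-1; Calder is ranked above Holwick even though Holwick lies between Calder and the peak Elsford on the axis — preferences dip and rise again. Not single-peaked.
Cluster 4 violates single-peakedness, so the profile is not single-peaked on this axis.

no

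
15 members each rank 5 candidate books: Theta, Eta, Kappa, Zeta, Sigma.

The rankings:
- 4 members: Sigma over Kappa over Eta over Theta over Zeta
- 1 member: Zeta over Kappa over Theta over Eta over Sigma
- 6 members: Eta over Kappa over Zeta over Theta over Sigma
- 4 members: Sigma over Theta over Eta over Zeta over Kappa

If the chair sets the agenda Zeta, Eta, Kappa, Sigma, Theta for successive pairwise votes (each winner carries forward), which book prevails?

Round 1: Zeta vs Eta — 1–14, Eta advances.
Round 2: Eta vs Kappa — 10–5, Eta advances.
Round 3: Eta vs Sigma — 7–8, Sigma advances.
Round 4: Sigma vs Theta — 8–7, Sigma advances.
Sigma survives the agenda.

Sigma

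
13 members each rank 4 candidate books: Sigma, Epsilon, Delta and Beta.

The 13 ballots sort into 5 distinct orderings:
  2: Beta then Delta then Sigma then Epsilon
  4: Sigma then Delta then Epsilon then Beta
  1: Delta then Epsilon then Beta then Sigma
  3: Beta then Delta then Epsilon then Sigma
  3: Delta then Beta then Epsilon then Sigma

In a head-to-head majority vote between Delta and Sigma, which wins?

Delta

Ballots ranking Delta above Sigma: 2 + 1 + 3 + 3 = 9.
Ballots ranking Sigma above Delta: 13 − 9 = 4.
Delta wins the head-to-head 9–4.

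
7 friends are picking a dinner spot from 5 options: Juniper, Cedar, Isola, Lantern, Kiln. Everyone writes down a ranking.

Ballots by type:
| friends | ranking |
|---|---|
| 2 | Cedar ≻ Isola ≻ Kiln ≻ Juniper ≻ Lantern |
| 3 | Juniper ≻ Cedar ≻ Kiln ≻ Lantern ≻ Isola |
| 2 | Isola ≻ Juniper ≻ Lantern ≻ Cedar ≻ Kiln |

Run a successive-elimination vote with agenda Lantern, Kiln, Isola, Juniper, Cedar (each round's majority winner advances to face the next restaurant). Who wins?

Cedar

Round 1: Lantern vs Kiln — 2–5, Kiln advances.
Round 2: Kiln vs Isola — 3–4, Isola advances.
Round 3: Isola vs Juniper — 4–3, Isola advances.
Round 4: Isola vs Cedar — 2–5, Cedar advances.
The agenda winner is Cedar.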